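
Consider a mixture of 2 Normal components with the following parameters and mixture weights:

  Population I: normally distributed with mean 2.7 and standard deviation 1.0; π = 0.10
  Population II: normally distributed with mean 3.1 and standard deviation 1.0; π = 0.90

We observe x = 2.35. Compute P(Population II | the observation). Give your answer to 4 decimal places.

0.8784

Posterior ∝ prior × likelihood, so P(k | x) ∝ π_k f_k(x); normalise over all components.
Evaluate each component's likelihood at the observed value:
  L_I = 0.37524
  L_II = 0.301137
Unnormalised posteriors:
  π_I·L_I = 0.10 × 0.37524 = 0.037524
  π_II·L_II = 0.90 × 0.301137 = 0.271024
Marginal: 0.037524 + 0.271024 = 0.308548
Responsibility of Population II: 0.271024 / 0.308548 ≈ 0.8784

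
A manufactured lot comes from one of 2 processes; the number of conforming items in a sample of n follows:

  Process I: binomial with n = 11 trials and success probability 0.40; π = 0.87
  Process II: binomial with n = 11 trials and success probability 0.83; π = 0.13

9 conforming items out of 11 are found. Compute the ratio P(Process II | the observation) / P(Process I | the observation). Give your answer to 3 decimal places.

8.554

Only the two components matter; the odds are (π_i f_i(x)) / (π_j f_j(x)).
Binomial probabilities:
  L_I = C(11,9)·0.40^9·0.60^2 = 55·0.000262144·0.36 = 0.00519045
  L_II = C(11,9)·0.83^9·0.17^2 = 55·0.18694·0.0289 = 0.297142
Posterior odds = (π_II·L_II) / (π_I·L_I) = (0.13·0.297142) / (0.87·0.00519045) = 0.0386284 / 0.00451569 ≈ 8.554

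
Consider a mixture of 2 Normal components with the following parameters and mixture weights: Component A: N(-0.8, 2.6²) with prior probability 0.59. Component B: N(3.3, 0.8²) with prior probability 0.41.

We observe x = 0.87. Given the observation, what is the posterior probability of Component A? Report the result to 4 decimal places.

P(component k | x) = π_k·f_k(x) / marginal(x), where marginal(x) = Σ_j π_j·f_j(x).
Evaluate each component's likelihood at the observed value:
  f_A = 0.124839
  f_B = 0.00494688
Prior × likelihood for each component:
  π_A·f_A = 0.59 × 0.124839 = 0.0736551
  π_B·f_B = 0.41 × 0.00494688 = 0.00202822
Denominator: 0.0736551 + 0.00202822 = 0.0756833
So the posterior for Component A is 0.0736551 / 0.0756833 ≈ 0.9732.

0.9732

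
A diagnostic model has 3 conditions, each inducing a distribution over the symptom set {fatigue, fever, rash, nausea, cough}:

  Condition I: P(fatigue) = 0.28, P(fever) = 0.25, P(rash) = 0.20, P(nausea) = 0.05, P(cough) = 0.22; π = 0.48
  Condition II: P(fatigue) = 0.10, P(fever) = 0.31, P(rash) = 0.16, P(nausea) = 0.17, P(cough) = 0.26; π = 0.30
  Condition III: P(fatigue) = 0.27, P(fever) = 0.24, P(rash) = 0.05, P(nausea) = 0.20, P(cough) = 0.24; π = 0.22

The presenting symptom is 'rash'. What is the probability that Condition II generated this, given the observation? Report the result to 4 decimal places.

The responsibility of component k is π_k f_k(x) divided by Σ_j π_j f_j(x).
Evaluate each component's likelihood at the observed value:
  p_I = P(rash | comp) = 0.20
  p_II = P(rash | comp) = 0.16
  p_III = P(rash | comp) = 0.05
Multiply by the mixture weights:
  π_I·p_I = 0.48 × 0.2 = 0.096
  π_II·p_II = 0.30 × 0.16 = 0.048
  π_III·p_III = 0.22 × 0.05 = 0.011
Sum: 0.096 + 0.048 + 0.011 = 0.155
Responsibility of Condition II: 0.048 / 0.155 ≈ 0.3097

0.3097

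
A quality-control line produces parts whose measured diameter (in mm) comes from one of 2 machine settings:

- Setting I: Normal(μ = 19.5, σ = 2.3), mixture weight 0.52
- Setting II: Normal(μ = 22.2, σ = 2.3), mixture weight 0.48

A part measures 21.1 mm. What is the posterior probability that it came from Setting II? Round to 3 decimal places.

The responsibility of component k is P(Z=k) f_k(x) divided by Σ_j P(Z=j) f_j(x).
Evaluate each component's likelihood at the observed value:
  p_I = 0.136175
  p_II = 0.154708
Multiply by the mixture weights:
  P(Z=I)·p_I = 0.52 × 0.136175 = 0.0708111
  P(Z=II)·p_II = 0.48 × 0.154708 = 0.0742599
Marginal: 0.0708111 + 0.0742599 = 0.145071
P(Setting II | data) = 0.0742599 / 0.145071 ≈ 0.512

0.512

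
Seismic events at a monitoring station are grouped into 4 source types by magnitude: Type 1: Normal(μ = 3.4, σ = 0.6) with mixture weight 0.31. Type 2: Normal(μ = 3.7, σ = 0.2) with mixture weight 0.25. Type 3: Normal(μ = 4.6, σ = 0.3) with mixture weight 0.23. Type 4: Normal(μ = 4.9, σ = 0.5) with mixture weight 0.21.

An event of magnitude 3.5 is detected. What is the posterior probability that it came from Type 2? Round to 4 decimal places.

0.5937

Apply Bayes' rule: the posterior for each component is proportional to its prior times its likelihood at x.
Normal densities:
  f_1 = (1/(0.6·√(2π)))·exp(−(3.5−3.4)²/(2·0.6²)) = 0.664904·exp(-0.01389) = 0.655733
  f_2 = (1/(0.2·√(2π)))·exp(−(3.5−3.7)²/(2·0.2²)) = 1.994711·exp(-0.50000) = 1.20985
  f_3 = (1/(0.3·√(2π)))·exp(−(3.5−4.6)²/(2·0.3²)) = 1.329808·exp(-6.72222) = 0.0016009
  f_4 = (1/(0.5·√(2π)))·exp(−(3.5−4.9)²/(2·0.5²)) = 0.797885·exp(-3.92000) = 0.0158309
Weight by the priors:
  π_1·f_1 = 0.31 × 0.655733 = 0.203277
  π_2·f_2 = 0.25 × 1.20985 = 0.302463
  π_3·f_3 = 0.23 × 0.0016009 = 0.000368207
  π_4·f_4 = 0.21 × 0.0158309 = 0.00332449
Normaliser: 0.203277 + 0.302463 + 0.000368207 + 0.00332449 = 0.509433
Responsibility of Type 2: 0.302463 / 0.509433 ≈ 0.5937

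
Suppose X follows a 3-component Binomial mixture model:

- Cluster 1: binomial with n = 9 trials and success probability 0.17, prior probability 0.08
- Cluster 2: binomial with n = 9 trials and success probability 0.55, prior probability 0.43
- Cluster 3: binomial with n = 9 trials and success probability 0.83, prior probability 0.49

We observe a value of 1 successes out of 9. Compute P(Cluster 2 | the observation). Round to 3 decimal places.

The responsibility of component k is π_k f_k(x) divided by Σ_j π_j f_j(x).
Evaluate each component's likelihood at the observed value:
  f_1 = 0.344601
  f_2 = 0.00832349
  f_3 = 5.21089e-06
Weight by the priors:
  π_1·f_1 = 0.08 × 0.344601 = 0.0275681
  π_2·f_2 = 0.43 × 0.00832349 = 0.0035791
  π_3·f_3 = 0.49 × 5.21089e-06 = 2.55334e-06
Denominator: 0.0275681 + 0.0035791 + 2.55334e-06 = 0.0311497
P(Cluster 2 | data) ≈ 0.115

0.115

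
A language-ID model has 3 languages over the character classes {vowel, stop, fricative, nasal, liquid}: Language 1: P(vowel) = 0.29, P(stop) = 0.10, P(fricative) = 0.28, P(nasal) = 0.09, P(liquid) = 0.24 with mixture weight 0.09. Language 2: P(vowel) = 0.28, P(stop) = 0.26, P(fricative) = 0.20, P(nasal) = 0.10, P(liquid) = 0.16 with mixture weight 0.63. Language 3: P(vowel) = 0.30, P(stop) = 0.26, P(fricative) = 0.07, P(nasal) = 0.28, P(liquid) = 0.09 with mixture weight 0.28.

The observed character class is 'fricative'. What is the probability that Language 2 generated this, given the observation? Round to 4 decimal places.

0.7377

P(component k | x) = w_k·f_k(x) / marginal(x), where marginal(x) = Σ_j w_j·f_j(x).
Evaluate each component's likelihood at the observed value:
  f_1 = P(fricative | comp) = 0.28
  f_2 = P(fricative | comp) = 0.20
  f_3 = P(fricative | comp) = 0.07
Weight by the priors:
  w_1·f_1 = 0.09 × 0.28 = 0.0252
  w_2·f_2 = 0.63 × 0.2 = 0.126
  w_3·f_3 = 0.28 × 0.07 = 0.0196
Normaliser: 0.0252 + 0.126 + 0.0196 = 0.1708
P(Language 2 | 'fricative') ≈ 0.7377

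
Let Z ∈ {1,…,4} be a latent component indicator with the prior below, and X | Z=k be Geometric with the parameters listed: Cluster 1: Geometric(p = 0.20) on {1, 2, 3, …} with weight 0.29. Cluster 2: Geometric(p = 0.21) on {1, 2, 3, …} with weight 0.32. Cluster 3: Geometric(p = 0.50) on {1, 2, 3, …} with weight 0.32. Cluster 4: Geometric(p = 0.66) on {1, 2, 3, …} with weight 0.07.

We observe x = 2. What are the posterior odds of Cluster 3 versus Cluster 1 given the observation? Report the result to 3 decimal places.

Since P(k|x) ∝ w_k f_k(x), the posterior odds are w_i f_i(x) / (w_j f_j(x)).
Geometric probabilities:
  p_1 = 0.16
  p_2 = 0.1659
  p_3 = 0.25
  p_4 = 0.2244
Odds = (0.32/0.29) × (0.25/0.16) = 1.10345 × 1.5625 ≈ 1.724

1.724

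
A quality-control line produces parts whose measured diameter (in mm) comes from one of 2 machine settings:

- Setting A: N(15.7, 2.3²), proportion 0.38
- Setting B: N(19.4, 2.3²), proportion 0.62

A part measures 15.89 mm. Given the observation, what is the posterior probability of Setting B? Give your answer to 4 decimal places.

P(component k | x) = π_k·f_k(x) / marginal(x), where marginal(x) = Σ_j π_j·f_j(x).
Normal densities:
  f_A = 0.172862
  f_B = 0.0541326
Unnormalised posteriors:
  π_A·f_A = 0.38 × 0.172862 = 0.0656877
  π_B·f_B = 0.62 × 0.0541326 = 0.0335622
Sum: 0.0656877 + 0.0335622 = 0.0992499
P(Setting B | data) ≈ 0.3382

0.3382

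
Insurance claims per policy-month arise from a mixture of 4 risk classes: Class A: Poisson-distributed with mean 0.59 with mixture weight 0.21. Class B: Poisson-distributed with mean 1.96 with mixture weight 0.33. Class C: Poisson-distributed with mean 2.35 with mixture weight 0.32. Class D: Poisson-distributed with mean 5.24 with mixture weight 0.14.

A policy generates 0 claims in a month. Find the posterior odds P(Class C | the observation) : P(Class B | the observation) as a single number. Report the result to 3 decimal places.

0.657

Since P(k|x) ∝ π_k f_k(x), the posterior odds are π_i f_i(x) / (π_j f_j(x)).
Poisson probabilities:
  f_A = e^(−0.59)·0.59^0/0! = 0.554327
  f_B = e^(−1.96)·1.96^0/0! = 0.140858
  f_C = e^(−2.35)·2.35^0/0! = 0.0953692
  f_D = e^(−5.24)·5.24^0/0! = 0.00530026
0.0305181 / 0.0464833 ≈ 0.657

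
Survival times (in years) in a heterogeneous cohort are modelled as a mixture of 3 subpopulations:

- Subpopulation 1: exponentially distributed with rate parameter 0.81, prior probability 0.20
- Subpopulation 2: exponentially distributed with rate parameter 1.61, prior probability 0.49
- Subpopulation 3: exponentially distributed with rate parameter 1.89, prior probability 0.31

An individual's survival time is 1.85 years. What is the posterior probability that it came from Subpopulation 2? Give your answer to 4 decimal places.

0.4265

P(component k | x) = w_k·f_k(x) / marginal(x), where marginal(x) = Σ_j w_j·f_j(x).
Exponential densities:
  f_1 = 0.81·e^(−0.81·1.85) = 0.81·e^(−1.4985) = 0.181007
  f_2 = 1.61·e^(−1.61·1.85) = 1.61·e^(−2.9785) = 0.0818992
  f_3 = 1.89·e^(−1.89·1.85) = 1.89·e^(−3.4965) = 0.0572732
Prior × likelihood for each component:
  w_1·f_1 = 0.20 × 0.181007 = 0.0362013
  w_2·f_2 = 0.49 × 0.0818992 = 0.0401306
  w_3·f_3 = 0.31 × 0.0572732 = 0.0177547
Evidence: 0.0362013 + 0.0401306 + 0.0177547 = 0.0940866
So the posterior for Subpopulation 2 is 0.0401306 / 0.0940866 ≈ 0.4265.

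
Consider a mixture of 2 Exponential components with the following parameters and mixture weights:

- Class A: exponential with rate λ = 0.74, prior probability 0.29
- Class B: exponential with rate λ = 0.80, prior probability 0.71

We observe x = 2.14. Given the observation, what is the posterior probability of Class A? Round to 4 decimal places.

0.3005

Posterior ∝ prior × likelihood, so P(k | x) ∝ π_k f_k(x); normalise over all components.
Exponential densities:
  L_A = 0.74·e^(−0.74·2.14) = 0.74·e^(−1.5836) = 0.151874
  L_B = 0.80·e^(−0.80·2.14) = 0.80·e^(−1.7120) = 0.144404
Unnormalised posteriors:
  π_A·L_A = 0.29 × 0.151874 = 0.0440434
  π_B·L_B = 0.71 × 0.144404 = 0.102527
Sum: 0.0440434 + 0.102527 = 0.14657
P(Class A | data) ≈ 0.3005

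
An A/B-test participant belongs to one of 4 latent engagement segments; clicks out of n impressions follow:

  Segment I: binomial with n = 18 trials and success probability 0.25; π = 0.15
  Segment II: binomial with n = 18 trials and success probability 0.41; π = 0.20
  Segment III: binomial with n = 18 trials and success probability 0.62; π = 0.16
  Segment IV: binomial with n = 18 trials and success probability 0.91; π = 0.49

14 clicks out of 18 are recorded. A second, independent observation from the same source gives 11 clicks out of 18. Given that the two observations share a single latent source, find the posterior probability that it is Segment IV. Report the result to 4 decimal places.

The responsibility of component k is w_k f_k(x) divided by Σ_j w_j f_j(x).
Since both observations come from the same component, the likelihood for component k is f_k(x₁)·f_k(x₂).
  L_I = [3.60684e-06] × [0.0010128] = 3.65301e-09
  L_II = [0.00140638] × [0.0435854] = 6.12978e-05
  L_III = [0.0791297] × [0.189474] = 0.014993
  L_IV = [0.0536131] × [0.000539396] = 2.89187e-05
Multiply by the mixture weights:
  w_I·L_I = 0.15 × 3.65301e-09 = 5.47951e-10
  w_II·L_II = 0.20 × 6.12978e-05 = 1.22596e-05
  w_III·L_III = 0.16 × 0.014993 = 0.00239888
  w_IV·L_IV = 0.49 × 2.89187e-05 = 1.41702e-05
Denominator: 5.47951e-10 + 1.22596e-05 + 0.00239888 + 1.41702e-05 = 0.00242531
So the posterior for Segment IV is 1.41702e-05 / 0.00242531 ≈ 0.0058.

0.0058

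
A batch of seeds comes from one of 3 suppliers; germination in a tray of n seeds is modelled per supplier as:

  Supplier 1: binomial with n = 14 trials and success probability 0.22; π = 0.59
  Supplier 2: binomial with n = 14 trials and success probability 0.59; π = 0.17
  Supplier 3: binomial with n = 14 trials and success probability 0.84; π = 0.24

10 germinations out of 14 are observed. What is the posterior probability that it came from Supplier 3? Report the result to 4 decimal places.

0.5278

Apply Bayes' rule: the posterior for each component is proportional to its prior times its likelihood at x.
Evaluate each component's likelihood at the observed value:
  f_1 = C(14,10)·0.22^10·0.78^4 = 1001·2.65599e-07·0.370151 = 9.841e-05
  f_2 = C(14,10)·0.59^10·0.41^4 = 1001·0.00511117·0.0282576 = 0.144574
  f_3 = C(14,10)·0.84^10·0.16^4 = 1001·0.174901·0.00065536 = 0.114738
Weight by the priors:
  w_1·f_1 = 0.59 × 9.841e-05 = 5.80619e-05
  w_2·f_2 = 0.17 × 0.144574 = 0.0245775
  w_3·f_3 = 0.24 × 0.114738 = 0.0275371
Marginal: 5.80619e-05 + 0.0245775 + 0.0275371 = 0.0521727
P(Supplier 3 | data) ≈ 0.5278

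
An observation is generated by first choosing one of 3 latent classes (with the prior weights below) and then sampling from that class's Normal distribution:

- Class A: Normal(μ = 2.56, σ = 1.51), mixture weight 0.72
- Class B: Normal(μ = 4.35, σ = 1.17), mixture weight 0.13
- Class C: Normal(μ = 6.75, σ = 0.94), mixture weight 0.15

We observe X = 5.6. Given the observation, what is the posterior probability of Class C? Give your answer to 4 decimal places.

0.3754

Apply Bayes' rule: the posterior for each component is proportional to its prior times its likelihood at x.
Evaluate each component's likelihood at the observed value:
  p_A = 0.0348178
  p_B = 0.192693
  p_C = 0.200805
Weight by the priors:
  π_A·p_A = 0.72 × 0.0348178 = 0.0250688
  π_B·p_B = 0.13 × 0.192693 = 0.0250501
  π_C·p_C = 0.15 × 0.200805 = 0.0301207
Denominator: 0.0250688 + 0.0250501 + 0.0301207 = 0.0802397
So the posterior for Class C is 0.0301207 / 0.0802397 ≈ 0.3754.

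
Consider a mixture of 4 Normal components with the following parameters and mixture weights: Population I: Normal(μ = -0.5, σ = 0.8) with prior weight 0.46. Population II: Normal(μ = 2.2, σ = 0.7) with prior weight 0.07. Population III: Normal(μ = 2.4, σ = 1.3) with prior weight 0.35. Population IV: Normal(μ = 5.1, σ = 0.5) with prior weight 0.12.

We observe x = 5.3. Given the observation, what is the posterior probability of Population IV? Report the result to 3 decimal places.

0.908

Posterior ∝ prior × likelihood, so P(k | x) ∝ π_k f_k(x); normalise over all components.
Evaluate each component's likelihood at the observed value:
  f_I = (1/(0.8·√(2π)))·exp(−(5.3−-0.5)²/(2·0.8²)) = 0.498678·exp(-26.28125) = 1.92317e-12
  f_II = (1/(0.7·√(2π)))·exp(−(5.3−2.2)²/(2·0.7²)) = 0.569918·exp(-9.80612) = 3.14099e-05
  f_III = (1/(1.3·√(2π)))·exp(−(5.3−2.4)²/(2·1.3²)) = 0.306879·exp(-2.48817) = 0.02549
  f_IV = (1/(0.5·√(2π)))·exp(−(5.3−5.1)²/(2·0.5²)) = 0.797885·exp(-0.08000) = 0.73654
Prior × likelihood for each component:
  π_I·f_I = 0.46 × 1.92317e-12 = 8.84659e-13
  π_II·f_II = 0.07 × 3.14099e-05 = 2.1987e-06
  π_III·f_III = 0.35 × 0.02549 = 0.00892151
  π_IV·f_IV = 0.12 × 0.73654 = 0.0883848
Denominator: 8.84659e-13 + 2.1987e-06 + 0.00892151 + 0.0883848 = 0.0973085
Responsibility of Population IV: 0.0883848 / 0.0973085 ≈ 0.908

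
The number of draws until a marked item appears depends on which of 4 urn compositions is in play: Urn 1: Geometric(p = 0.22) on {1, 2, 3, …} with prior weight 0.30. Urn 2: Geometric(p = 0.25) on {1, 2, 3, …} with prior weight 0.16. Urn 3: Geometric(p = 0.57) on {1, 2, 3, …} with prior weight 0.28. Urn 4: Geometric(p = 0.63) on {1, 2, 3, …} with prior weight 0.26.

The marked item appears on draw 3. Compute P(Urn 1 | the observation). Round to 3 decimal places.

0.350

The responsibility of component k is π_k f_k(x) divided by Σ_j π_j f_j(x).
Geometric probabilities:
  p_1 = 0.22·(1−0.22)^2 = 0.22·0.6084 = 0.133848
  p_2 = 0.25·(1−0.25)^2 = 0.25·0.5625 = 0.140625
  p_3 = 0.57·(1−0.57)^2 = 0.57·0.1849 = 0.105393
  p_4 = 0.63·(1−0.63)^2 = 0.63·0.1369 = 0.086247
Unnormalised posteriors:
  π_1·p_1 = 0.30 × 0.133848 = 0.0401544
  π_2·p_2 = 0.16 × 0.140625 = 0.0225
  π_3·p_3 = 0.28 × 0.105393 = 0.02951
  π_4·p_4 = 0.26 × 0.086247 = 0.0224242
Sum: 0.0401544 + 0.0225 + 0.02951 + 0.0224242 = 0.114589
So the posterior for Urn 1 is 0.0401544 / 0.114589 ≈ 0.350.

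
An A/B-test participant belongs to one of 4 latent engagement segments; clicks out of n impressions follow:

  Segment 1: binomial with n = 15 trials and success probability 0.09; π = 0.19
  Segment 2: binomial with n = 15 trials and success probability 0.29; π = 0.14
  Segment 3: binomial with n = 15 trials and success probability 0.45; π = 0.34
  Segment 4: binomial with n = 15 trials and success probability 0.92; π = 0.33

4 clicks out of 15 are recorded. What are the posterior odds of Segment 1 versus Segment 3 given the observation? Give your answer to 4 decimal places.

0.2274

Only the two components matter; the odds are (π_i f_i(x)) / (π_j f_j(x)).
Component likelihoods at x = 4 clicks out of 15:
  L_1 = C(15,4)·0.09^4·0.91^11 = 1365·6.561e-05·0.354369 = 0.0317364
  L_2 = C(15,4)·0.29^4·0.71^11 = 1365·0.00707281·0.0231122 = 0.223134
  L_3 = C(15,4)·0.45^4·0.55^11 = 1365·0.0410063·0.00139312 = 0.077978
  L_4 = C(15,4)·0.92^4·0.08^11 = 1365·0.716393·8.58993e-13 = 8.39989e-10
Odds = (0.19/0.34) × (0.0317364/0.077978) = 0.558824 × 0.406992 ≈ 0.2274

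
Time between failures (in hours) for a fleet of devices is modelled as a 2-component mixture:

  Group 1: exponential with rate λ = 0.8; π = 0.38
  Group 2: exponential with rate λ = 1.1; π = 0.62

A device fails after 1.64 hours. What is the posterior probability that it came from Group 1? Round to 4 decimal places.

Posterior ∝ prior × likelihood, so P(k | x) ∝ π_k f_k(x); normalise over all components.
Exponential densities:
  L_1 = 0.8·e^(−0.8·1.64) = 0.8·e^(−1.3120) = 0.215425
  L_2 = 1.1·e^(−1.1·1.64) = 1.1·e^(−1.8040) = 0.181103
Multiply by the mixture weights:
  π_1·L_1 = 0.38 × 0.215425 = 0.0818614
  π_2·L_2 = 0.62 × 0.181103 = 0.112284
Normaliser: 0.0818614 + 0.112284 = 0.194145
So the posterior for Group 1 is 0.0818614 / 0.194145 ≈ 0.4217.

0.4217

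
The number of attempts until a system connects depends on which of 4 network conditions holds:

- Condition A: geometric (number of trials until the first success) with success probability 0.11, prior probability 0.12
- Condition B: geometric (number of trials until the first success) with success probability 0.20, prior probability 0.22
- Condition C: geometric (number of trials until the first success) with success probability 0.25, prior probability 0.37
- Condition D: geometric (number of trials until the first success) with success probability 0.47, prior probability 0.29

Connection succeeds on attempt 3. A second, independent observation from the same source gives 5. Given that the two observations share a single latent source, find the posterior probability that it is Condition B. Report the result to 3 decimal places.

Posterior ∝ prior × likelihood, so P(k | x) ∝ π_k f_k(x); normalise over all components.
Since both observations come from the same component, the likelihood for component k is f_k(x₁)·f_k(x₂).
  f_A = [0.087131] × [0.0690165] = 0.00601347
  f_B = [0.128] × [0.08192] = 0.0104858
  f_C = [0.140625] × [0.0791016] = 0.0111237
  f_D = [0.132023] × [0.0370853] = 0.00489611
Prior × likelihood for each component:
  π_A·f_A = 0.12 × 0.00601347 = 0.000721617
  π_B·f_B = 0.22 × 0.0104858 = 0.00230687
  π_C·f_C = 0.37 × 0.0111237 = 0.00411575
  π_D·f_D = 0.29 × 0.00489611 = 0.00141987
Denominator: 0.000721617 + 0.00230687 + 0.00411575 + 0.00141987 = 0.00856411
P(Condition B | x) ≈ 0.269

0.269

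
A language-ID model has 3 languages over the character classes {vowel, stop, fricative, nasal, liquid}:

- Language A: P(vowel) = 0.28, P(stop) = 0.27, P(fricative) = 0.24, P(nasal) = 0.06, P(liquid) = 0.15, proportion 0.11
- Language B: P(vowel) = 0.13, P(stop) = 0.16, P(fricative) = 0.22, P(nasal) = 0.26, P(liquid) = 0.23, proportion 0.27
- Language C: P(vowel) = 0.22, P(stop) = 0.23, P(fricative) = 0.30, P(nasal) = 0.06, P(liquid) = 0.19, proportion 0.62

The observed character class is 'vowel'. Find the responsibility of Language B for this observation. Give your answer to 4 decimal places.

Posterior ∝ prior × likelihood, so P(k | x) ∝ P(Z=k) f_k(x); normalise over all components.
Evaluate each component's likelihood at the observed value:
  f_A = 0.28
  f_B = 0.13
  f_C = 0.22
Weight by the priors:
  P(Z=A)·f_A = 0.11 × 0.28 = 0.0308
  P(Z=B)·f_B = 0.27 × 0.13 = 0.0351
  P(Z=C)·f_C = 0.62 × 0.22 = 0.1364
Evidence: 0.0308 + 0.0351 + 0.1364 = 0.2023
So the posterior for Language B is 0.0351 / 0.2023 ≈ 0.1735.

0.1735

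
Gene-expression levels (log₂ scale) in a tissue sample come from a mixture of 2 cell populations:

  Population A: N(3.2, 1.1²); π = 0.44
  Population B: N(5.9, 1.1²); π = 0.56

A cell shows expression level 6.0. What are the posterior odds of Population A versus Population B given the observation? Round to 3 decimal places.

0.031

The posterior odds equal the prior odds times the likelihood ratio: (π_i/π_j)·(f_i(x)/f_j(x)).
Evaluate each component's likelihood at the observed value:
  f_A = 0.0142085
  f_B = 0.361179
Odds = (0.44/0.56) × (0.0142085/0.361179) = 0.785714 × 0.0393391 ≈ 0.031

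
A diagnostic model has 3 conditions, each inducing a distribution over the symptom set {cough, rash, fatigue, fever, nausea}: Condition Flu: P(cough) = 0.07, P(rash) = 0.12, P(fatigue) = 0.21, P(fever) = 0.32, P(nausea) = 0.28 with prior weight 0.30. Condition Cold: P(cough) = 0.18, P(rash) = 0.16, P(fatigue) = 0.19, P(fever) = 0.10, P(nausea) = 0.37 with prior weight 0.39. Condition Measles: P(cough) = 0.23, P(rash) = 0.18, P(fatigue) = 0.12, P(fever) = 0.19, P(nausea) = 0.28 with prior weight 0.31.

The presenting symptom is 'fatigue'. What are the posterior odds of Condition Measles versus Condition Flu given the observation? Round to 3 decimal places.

Only the two components matter; the odds are (π_i f_i(x)) / (π_j f_j(x)).
Categorical probabilities:
  L_Flu = P(fatigue | comp) = 0.21
  L_Cold = P(fatigue | comp) = 0.19
  L_Measles = P(fatigue | comp) = 0.12
0.0372 / 0.063 ≈ 0.590

0.590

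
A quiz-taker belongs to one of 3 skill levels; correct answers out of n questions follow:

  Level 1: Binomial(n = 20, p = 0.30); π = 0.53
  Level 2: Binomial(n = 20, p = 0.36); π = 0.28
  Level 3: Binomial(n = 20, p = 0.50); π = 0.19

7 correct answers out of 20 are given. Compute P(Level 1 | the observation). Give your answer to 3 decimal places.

0.571

Apply Bayes' rule: the posterior for each component is proportional to its prior times its likelihood at x.
Binomial probabilities:
  p_1 = C(20,7)·0.30^7·0.70^13 = 77520·0.0002187·0.0096889 = 0.164262
  p_2 = C(20,7)·0.36^7·0.64^13 = 77520·0.000783642·0.00302231 = 0.183599
  p_3 = C(20,7)·0.50^7·0.50^13 = 77520·0.0078125·0.00012207 = 0.0739288
Weight by the priors:
  π_1·p_1 = 0.53 × 0.164262 = 0.0870589
  π_2·p_2 = 0.28 × 0.183599 = 0.0514078
  π_3·p_3 = 0.19 × 0.0739288 = 0.0140465
Denominator: 0.0870589 + 0.0514078 + 0.0140465 = 0.152513
P(Level 1 | x) ≈ 0.571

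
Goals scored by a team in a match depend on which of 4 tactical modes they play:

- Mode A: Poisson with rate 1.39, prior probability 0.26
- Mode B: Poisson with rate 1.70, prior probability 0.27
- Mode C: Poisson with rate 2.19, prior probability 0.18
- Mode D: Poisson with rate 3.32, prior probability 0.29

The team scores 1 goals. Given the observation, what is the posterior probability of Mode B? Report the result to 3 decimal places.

0.332

P(component k | x) = π_k·f_k(x) / marginal(x), where marginal(x) = Σ_j π_j·f_j(x).
Poisson probabilities:
  f_A = 0.346215
  f_B = 0.310562
  f_C = 0.245098
  f_D = 0.120027
Prior × likelihood for each component:
  π_A·f_A = 0.26 × 0.346215 = 0.0900158
  π_B·f_B = 0.27 × 0.310562 = 0.0838517
  π_C·f_C = 0.18 × 0.245098 = 0.0441176
  π_D·f_D = 0.29 × 0.120027 = 0.0348079
Denominator: 0.0900158 + 0.0838517 + 0.0441176 + 0.0348079 = 0.252793
P(Mode B | x) = 0.0838517 / 0.252793 ≈ 0.332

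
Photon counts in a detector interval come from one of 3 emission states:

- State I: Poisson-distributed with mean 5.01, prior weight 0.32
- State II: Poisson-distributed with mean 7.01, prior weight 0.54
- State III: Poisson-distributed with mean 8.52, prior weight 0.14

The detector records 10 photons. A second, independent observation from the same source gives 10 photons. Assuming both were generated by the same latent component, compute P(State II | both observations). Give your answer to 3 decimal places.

By Bayes' theorem, P(k | x) = w_k f_k(x) / Σ_j w_j f_j(x).
Since both observations come from the same component, the likelihood for component k is f_k(x₁)·f_k(x₂).
  p_I = [e^(−5.01)·5.01^10/10! = 0.0183147] × [0.0183147] = 0.000335427
  p_II = [e^(−7.01)·7.01^10/10! = 0.0712874] × [0.0712874] = 0.00508189
  p_III = [e^(−8.52)·8.52^10/10! = 0.110776] × [0.110776] = 0.0122712
Unnormalised posteriors:
  w_I·p_I = 0.32 × 0.000335427 = 0.000107337
  w_II·p_II = 0.54 × 0.00508189 = 0.00274422
  w_III·p_III = 0.14 × 0.0122712 = 0.00171797
Evidence: 0.000107337 + 0.00274422 + 0.00171797 = 0.00456953
P(State II | data) ≈ 0.601

0.601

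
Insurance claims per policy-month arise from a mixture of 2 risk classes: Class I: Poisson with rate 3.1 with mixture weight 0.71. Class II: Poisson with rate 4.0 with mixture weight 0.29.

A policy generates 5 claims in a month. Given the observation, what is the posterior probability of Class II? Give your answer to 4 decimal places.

0.3726

The responsibility of component k is π_k f_k(x) divided by Σ_j π_j f_j(x).
Component likelihoods at x = 5 claims:
  f_I = 0.107477
  f_II = 0.156293
Prior × likelihood for each component:
  π_I·f_I = 0.71 × 0.107477 = 0.0763085
  π_II·f_II = 0.29 × 0.156293 = 0.0453251
Denominator: 0.0763085 + 0.0453251 = 0.121634
P(Class II | x) ≈ 0.3726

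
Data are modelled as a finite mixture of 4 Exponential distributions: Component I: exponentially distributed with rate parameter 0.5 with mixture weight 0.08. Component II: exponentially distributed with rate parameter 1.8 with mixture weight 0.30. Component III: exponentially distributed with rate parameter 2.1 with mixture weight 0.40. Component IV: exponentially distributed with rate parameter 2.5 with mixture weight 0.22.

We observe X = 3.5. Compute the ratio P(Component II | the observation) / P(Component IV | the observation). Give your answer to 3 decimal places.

11.378

Only the two components matter; the odds are (w_i f_i(x)) / (w_j f_j(x)).
Exponential densities:
  f_I = 0.5·e^(−0.5·3.5) = 0.5·e^(−1.7500) = 0.086887
  f_II = 1.8·e^(−1.8·3.5) = 1.8·e^(−6.3000) = 0.00330535
  f_III = 2.1·e^(−2.1·3.5) = 2.1·e^(−7.3500) = 0.00134944
  f_IV = 2.5·e^(−2.5·3.5) = 2.5·e^(−8.7500) = 0.000396153
Posterior odds = (w_II·f_II) / (w_IV·f_IV) = (0.30·0.00330535) / (0.22·0.000396153) = 0.000991605 / 8.71537e-05 ≈ 11.378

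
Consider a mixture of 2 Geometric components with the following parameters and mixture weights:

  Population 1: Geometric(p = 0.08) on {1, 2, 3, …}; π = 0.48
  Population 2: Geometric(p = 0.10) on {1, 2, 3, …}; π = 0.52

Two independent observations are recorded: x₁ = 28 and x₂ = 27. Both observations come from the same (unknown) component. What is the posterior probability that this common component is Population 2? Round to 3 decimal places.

0.346

Apply Bayes' rule: the posterior for each component is proportional to its prior times its likelihood at x.
Since both observations come from the same component, the likelihood for component k is f_k(x₁)·f_k(x₂).
  f_1 = [0.08·(1−0.08)^27 = 0.08·0.105262 = 0.00842095] × [0.00915321] = 7.70788e-05
  f_2 = [0.10·(1−0.10)^27 = 0.10·0.0581497 = 0.00581497] × [0.00646108] = 3.7571e-05
Weight by the priors:
  P(Z=1)·f_1 = 0.48 × 7.70788e-05 = 3.69978e-05
  P(Z=2)·f_2 = 0.52 × 3.7571e-05 = 1.95369e-05
Denominator: 3.69978e-05 + 1.95369e-05 = 5.65347e-05
So the posterior for Population 2 is 1.95369e-05 / 5.65347e-05 ≈ 0.346.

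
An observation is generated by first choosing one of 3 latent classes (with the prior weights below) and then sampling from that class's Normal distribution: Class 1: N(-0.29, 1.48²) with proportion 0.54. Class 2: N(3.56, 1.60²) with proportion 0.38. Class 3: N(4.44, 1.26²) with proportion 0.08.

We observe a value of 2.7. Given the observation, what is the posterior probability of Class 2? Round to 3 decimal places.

Posterior ∝ prior × likelihood, so P(k | x) ∝ w_k f_k(x); normalise over all components.
Normal densities:
  L_1 = 0.0350238
  L_2 = 0.215802
  L_3 = 0.122021
Unnormalised posteriors:
  w_1·L_1 = 0.54 × 0.0350238 = 0.0189129
  w_2·L_2 = 0.38 × 0.215802 = 0.0820047
  w_3·L_3 = 0.08 × 0.122021 = 0.00976165
Evidence: 0.0189129 + 0.0820047 + 0.00976165 = 0.110679
P(Class 2 | the observation) ≈ 0.741

0.741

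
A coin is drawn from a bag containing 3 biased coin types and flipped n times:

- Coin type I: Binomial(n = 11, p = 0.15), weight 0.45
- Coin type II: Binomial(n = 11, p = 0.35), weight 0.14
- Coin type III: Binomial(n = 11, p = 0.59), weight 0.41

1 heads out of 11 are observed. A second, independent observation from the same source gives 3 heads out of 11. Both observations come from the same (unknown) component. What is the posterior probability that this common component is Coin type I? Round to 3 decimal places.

The responsibility of component k is w_k f_k(x) divided by Σ_j w_j f_j(x).
Since both observations come from the same component, the likelihood for component k is f_k(x₁)·f_k(x₂).
  f_I = [C(11,1)·0.15^1·0.85^10 = 11·0.15·0.196874 = 0.324843] × [0.151743] = 0.0492927
  f_II = [C(11,1)·0.35^1·0.65^10 = 11·0.35·0.0134627 = 0.0518316] × [0.225421] = 0.0116839
  f_III = [C(11,1)·0.59^1·0.41^10 = 11·0.59·0.000134227 = 0.000871131] × [0.0270589] = 2.35719e-05
Prior × likelihood for each component:
  w_I·f_I = 0.45 × 0.0492927 = 0.0221817
  w_II·f_II = 0.14 × 0.0116839 = 0.00163575
  w_III·f_III = 0.41 × 2.35719e-05 = 9.66447e-06
Marginal: 0.0221817 + 0.00163575 + 9.66447e-06 = 0.0238271
P(Coin type I | x₁,x₂) = 0.0221817 / 0.0238271 ≈ 0.931

0.931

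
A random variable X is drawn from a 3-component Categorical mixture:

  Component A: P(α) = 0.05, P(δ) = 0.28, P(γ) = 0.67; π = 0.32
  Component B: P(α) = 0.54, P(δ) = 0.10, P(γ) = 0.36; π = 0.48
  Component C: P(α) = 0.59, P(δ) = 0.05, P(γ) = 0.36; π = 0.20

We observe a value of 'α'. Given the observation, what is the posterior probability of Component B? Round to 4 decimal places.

Apply Bayes' rule: the posterior for each component is proportional to its prior times its likelihood at x.
Evaluate each component's likelihood at the observed value:
  L_A = P(α | comp) = 0.05
  L_B = P(α | comp) = 0.54
  L_C = P(α | comp) = 0.59
Weight by the priors:
  π_A·L_A = 0.32 × 0.05 = 0.016
  π_B·L_B = 0.48 × 0.54 = 0.2592
  π_C·L_C = 0.20 × 0.59 = 0.118
Normaliser: 0.016 + 0.2592 + 0.118 = 0.3932
P(Component B | 'α') ≈ 0.6592

0.6592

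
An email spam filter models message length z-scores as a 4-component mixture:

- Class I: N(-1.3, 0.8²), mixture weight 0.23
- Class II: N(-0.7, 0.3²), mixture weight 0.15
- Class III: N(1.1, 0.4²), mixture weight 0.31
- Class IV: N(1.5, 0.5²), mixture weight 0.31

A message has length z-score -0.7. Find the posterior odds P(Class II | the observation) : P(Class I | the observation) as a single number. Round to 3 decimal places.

2.304

The posterior odds equal the prior odds times the likelihood ratio: (w_i/w_j)·(f_i(x)/f_j(x)).
Component likelihoods at x = -0.7:
  L_I = 0.376422
  L_II = 1.32981
  L_III = 3.99594e-05
  L_IV = 4.98849e-05
Posterior odds = (w_II·L_II) / (w_I·L_I) = (0.15·1.32981) / (0.23·0.376422) = 0.199471 / 0.086577 ≈ 2.304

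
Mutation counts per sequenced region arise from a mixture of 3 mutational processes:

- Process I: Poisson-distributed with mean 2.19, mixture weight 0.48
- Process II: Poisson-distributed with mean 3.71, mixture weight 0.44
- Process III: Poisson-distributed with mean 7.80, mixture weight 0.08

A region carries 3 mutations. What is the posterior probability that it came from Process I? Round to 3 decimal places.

Apply Bayes' rule: the posterior for each component is proportional to its prior times its likelihood at x.
Poisson probabilities:
  f_I = e^(−2.19)·2.19^3/3! = 0.195919
  f_II = e^(−3.71)·3.71^3/3! = 0.208323
  f_III = e^(−7.80)·7.80^3/3! = 0.0324068
Unnormalised posteriors:
  π_I·f_I = 0.48 × 0.195919 = 0.094041
  π_II·f_II = 0.44 × 0.208323 = 0.0916623
  π_III·f_III = 0.08 × 0.0324068 = 0.00259254
Normaliser: 0.094041 + 0.0916623 + 0.00259254 = 0.188296
Responsibility of Process I: 0.094041 / 0.188296 ≈ 0.499

0.499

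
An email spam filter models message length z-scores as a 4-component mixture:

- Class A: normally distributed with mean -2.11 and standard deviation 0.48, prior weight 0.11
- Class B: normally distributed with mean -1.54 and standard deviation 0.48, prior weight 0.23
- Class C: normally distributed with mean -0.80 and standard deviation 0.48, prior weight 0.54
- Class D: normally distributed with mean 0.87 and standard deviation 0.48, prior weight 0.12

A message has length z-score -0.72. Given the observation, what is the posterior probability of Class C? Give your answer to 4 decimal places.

Posterior ∝ prior × likelihood, so P(k | x) ∝ π_k f_k(x); normalise over all components.
Normal densities:
  L_A = 0.0125518
  L_B = 0.193173
  L_C = 0.819666
  L_D = 0.00344339
Multiply by the mixture weights:
  π_A·L_A = 0.11 × 0.0125518 = 0.00138069
  π_B·L_B = 0.23 × 0.193173 = 0.0444297
  π_C·L_C = 0.54 × 0.819666 = 0.44262
  π_D·L_D = 0.12 × 0.00344339 = 0.000413207
Evidence: 0.00138069 + 0.0444297 + 0.44262 + 0.000413207 = 0.488843
P(Class C | data) ≈ 0.9054

0.9054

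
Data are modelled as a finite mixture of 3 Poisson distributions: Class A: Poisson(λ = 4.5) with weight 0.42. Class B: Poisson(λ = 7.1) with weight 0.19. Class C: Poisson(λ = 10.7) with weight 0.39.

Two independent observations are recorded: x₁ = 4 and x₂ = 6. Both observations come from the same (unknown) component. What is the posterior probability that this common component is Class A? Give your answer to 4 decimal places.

The responsibility of component k is π_k f_k(x) divided by Σ_j π_j f_j(x).
Since both observations come from the same component, the likelihood for component k is f_k(x₁)·f_k(x₂).
  L_A = [0.189808] × [0.12812] = 0.0243182
  L_B = [0.0873638] × [0.1468] = 0.012825
  L_C = [0.0123133] × [0.0469915] = 0.000578618
Multiply by the mixture weights:
  π_A·L_A = 0.42 × 0.0243182 = 0.0102136
  π_B·L_B = 0.19 × 0.012825 = 0.00243675
  π_C·L_C = 0.39 × 0.000578618 = 0.000225661
Sum: 0.0102136 + 0.00243675 + 0.000225661 = 0.0128761
So the posterior for Class A is 0.0102136 / 0.0128761 ≈ 0.7932.

0.7932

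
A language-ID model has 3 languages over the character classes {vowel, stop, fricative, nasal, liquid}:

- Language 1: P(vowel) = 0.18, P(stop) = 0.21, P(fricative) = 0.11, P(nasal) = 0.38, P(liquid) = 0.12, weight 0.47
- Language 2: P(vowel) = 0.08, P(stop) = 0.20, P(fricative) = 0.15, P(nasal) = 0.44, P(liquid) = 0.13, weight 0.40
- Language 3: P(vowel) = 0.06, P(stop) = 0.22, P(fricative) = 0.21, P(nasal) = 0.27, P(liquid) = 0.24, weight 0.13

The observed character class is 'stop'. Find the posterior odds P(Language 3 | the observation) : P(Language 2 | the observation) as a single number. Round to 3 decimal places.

Since P(k|x) ∝ w_k f_k(x), the posterior odds are w_i f_i(x) / (w_j f_j(x)).
Categorical probabilities:
  f_1 = 0.21
  f_2 = 0.2
  f_3 = 0.22
Posterior odds = (w_3·f_3) / (w_2·f_2) = (0.13·0.22) / (0.40·0.2) = 0.0286 / 0.08 ≈ 0.357

0.357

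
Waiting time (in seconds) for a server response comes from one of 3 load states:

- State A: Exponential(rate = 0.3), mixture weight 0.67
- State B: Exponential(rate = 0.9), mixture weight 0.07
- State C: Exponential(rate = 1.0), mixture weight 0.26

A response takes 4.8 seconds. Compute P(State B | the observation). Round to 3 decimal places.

0.017

Posterior ∝ prior × likelihood, so P(k | x) ∝ π_k f_k(x); normalise over all components.
Evaluate each component's likelihood at the observed value:
  L_A = 0.3·e^(−0.3·4.8) = 0.3·e^(−1.4400) = 0.0710783
  L_B = 0.9·e^(−0.9·4.8) = 0.9·e^(−4.3200) = 0.0119699
  L_C = 1.0·e^(−1.0·4.8) = 1.0·e^(−4.8000) = 0.00822975
Prior × likelihood for each component:
  π_A·L_A = 0.67 × 0.0710783 = 0.0476225
  π_B·L_B = 0.07 × 0.0119699 = 0.000837893
  π_C·L_C = 0.26 × 0.00822975 = 0.00213973
Denominator: 0.0476225 + 0.000837893 + 0.00213973 = 0.0506001
P(State B | data) ≈ 0.017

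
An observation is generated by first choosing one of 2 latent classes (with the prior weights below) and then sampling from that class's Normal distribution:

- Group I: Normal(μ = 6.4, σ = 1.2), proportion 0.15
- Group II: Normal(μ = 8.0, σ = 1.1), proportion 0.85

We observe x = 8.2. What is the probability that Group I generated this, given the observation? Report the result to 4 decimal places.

The responsibility of component k is π_k f_k(x) divided by Σ_j π_j f_j(x).
Component likelihoods at x = 8.2:
  f_I = 0.107931
  f_II = 0.356729
Unnormalised posteriors:
  π_I·f_I = 0.15 × 0.107931 = 0.0161897
  π_II·f_II = 0.85 × 0.356729 = 0.30322
Normaliser: 0.0161897 + 0.30322 = 0.31941
Responsibility of Group I: 0.0161897 / 0.31941 ≈ 0.0507

0.0507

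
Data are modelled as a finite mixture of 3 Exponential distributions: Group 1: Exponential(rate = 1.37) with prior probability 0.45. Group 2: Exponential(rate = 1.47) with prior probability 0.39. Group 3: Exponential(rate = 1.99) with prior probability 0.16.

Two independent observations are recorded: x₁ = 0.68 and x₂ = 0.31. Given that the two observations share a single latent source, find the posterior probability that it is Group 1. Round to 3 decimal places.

0.433

Apply Bayes' rule: the posterior for each component is proportional to its prior times its likelihood at x.
Since both observations come from the same component, the likelihood for component k is f_k(x₁)·f_k(x₂).
  p_1 = [1.37·e^(−1.37·0.68) = 1.37·e^(−0.9316) = 0.539674] × [0.895933] = 0.483512
  p_2 = [1.47·e^(−1.47·0.68) = 1.47·e^(−0.9996) = 0.540999] × [0.931986] = 0.504204
  p_3 = [1.99·e^(−1.99·0.68) = 1.99·e^(−1.3532) = 0.51424] × [1.07383] = 0.552208
Prior × likelihood for each component:
  π_1·p_1 = 0.45 × 0.483512 = 0.217581
  π_2·p_2 = 0.39 × 0.504204 = 0.196639
  π_3·p_3 = 0.16 × 0.552208 = 0.0883533
Sum: 0.217581 + 0.196639 + 0.0883533 = 0.502573
P(Group 1 | data) = 0.217581 / 0.502573 ≈ 0.433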